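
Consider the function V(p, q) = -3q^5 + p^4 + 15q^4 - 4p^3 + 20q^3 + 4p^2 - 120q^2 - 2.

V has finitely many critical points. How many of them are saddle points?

6

V separates as a function of p plus a function of q, so ∇V=0 decouples.
∂V/∂p = 4p(p - 2)(p - 1) = 0 at p ∈ {0, 1, 2}; ∂V/∂q = -15q(q - 4)(q - 2)(q + 2) = 0 at q ∈ {-2, 0, 2, 4}.
The Hessian is diagonal: diag(V_pp, V_qq). Second derivatives: V_pp(0)=8, V_pp(1)=-4, V_pp(2)=8; V_qq(-2)=720, V_qq(0)=-240, V_qq(2)=240, V_qq(4)=-720.
Saddle points occur where the two diagonal entries have opposite signs: (0, 0), (0, 4), (1, -2), (1, 2), (2, 0), (2, 4). Count: 6.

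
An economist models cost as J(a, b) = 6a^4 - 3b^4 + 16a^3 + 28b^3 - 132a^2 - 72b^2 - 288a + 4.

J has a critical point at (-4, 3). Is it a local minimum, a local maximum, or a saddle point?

local minimum

The mixed partial ∂²J/∂a∂b is 0, so the Hessian at any point is diag(J_aa, J_bb) = diag(24(3a^2 + 4a - 11), 12(-3b^2 + 14b - 12)).
At (-4, 3): H = diag(504, 36).
Both eigenvalues are positive, so H is positive definite: a local minimum.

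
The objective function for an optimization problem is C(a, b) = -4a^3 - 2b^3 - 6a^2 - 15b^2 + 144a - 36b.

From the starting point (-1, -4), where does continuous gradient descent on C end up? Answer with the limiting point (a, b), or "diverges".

C is separable, so gradient descent decouples: a follows -∂C/∂a, b follows -∂C/∂b.
∂C/∂a = -12(a - 3)(a + 4); at a=-1 this is 144, so a decreases.
∂C/∂b = -6(b + 2)(b + 3); at b=-4 this is -12, so b increases.
a converges to its nearest critical value -4 (a local min of the a-part); b converges to -3. The iterate converges to (-4, -3).

(-4, -3)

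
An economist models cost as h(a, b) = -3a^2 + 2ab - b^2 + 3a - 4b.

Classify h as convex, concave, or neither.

h is quadratic, so its Hessian is the constant matrix H = [[-6, 2], [2, -2]].
det(H) = 8, tr(H) = -8.
det(H) > 0 and tr(H) < 0, so H is negative definite everywhere: concave.

concave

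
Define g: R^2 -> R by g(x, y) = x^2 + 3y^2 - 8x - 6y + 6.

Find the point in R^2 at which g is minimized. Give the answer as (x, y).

g(x,y) separates as P(x) + Q(y) + 6, so its minimum is min P + min Q + 6.
P'(x) = 2x - 8 vanishes at x ∈ {4}; Q'(y) = 6y - 6 vanishes at y ∈ {1}.
Local minima of P (where P''>0): P(4)=-16. Local minima of Q: Q(1)=-3.
So the global minimum of g is P(4) + Q(1) + 6 = -16 − 3 + 6 = -13, attained at (4, 1).

(4, 1)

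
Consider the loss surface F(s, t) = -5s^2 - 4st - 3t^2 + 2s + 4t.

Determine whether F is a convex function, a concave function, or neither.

concave

F is quadratic, so its Hessian is the constant matrix H = [[-10, -4], [-4, -6]].
det(H) = 44, tr(H) = -16.
det(H) > 0 and tr(H) < 0, so H is negative definite everywhere: concave.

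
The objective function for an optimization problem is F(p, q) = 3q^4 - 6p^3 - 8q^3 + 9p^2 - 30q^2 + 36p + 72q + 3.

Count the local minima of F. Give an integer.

2

F separates as a function of p plus a function of q, so ∇F=0 decouples.
∂F/∂p = -18(p - 2)(p + 1) = 0 at p ∈ {-1, 2}; ∂F/∂q = 12(q - 3)(q - 1)(q + 2) = 0 at q ∈ {-2, 1, 3}.
The Hessian is diagonal: diag(F_pp, F_qq). Second derivatives: F_pp(-1)=54, F_pp(2)=-54; F_qq(-2)=180, F_qq(1)=-72, F_qq(3)=120.
Local minima occur where both diagonal entries positive: (-1, -2), (-1, 3). Count: 2.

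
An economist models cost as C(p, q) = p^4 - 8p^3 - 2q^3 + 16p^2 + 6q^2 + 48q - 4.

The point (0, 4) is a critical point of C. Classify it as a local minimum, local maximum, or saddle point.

The mixed partial ∂²C/∂p∂q is 0, so the Hessian at any point is diag(C_pp, C_qq) = diag(4(3p^2 - 12p + 8), 12(-q + 1)).
At (0, 4): H = diag(32, -36).
The eigenvalues have opposite signs, so H is indefinite: a saddle point.

saddle point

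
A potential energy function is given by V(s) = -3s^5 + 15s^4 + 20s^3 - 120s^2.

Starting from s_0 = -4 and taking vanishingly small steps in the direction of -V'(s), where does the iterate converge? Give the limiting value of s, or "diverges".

V'(s) = -15s(s - 4)(s - 2)(s + 2), so V'(-4) = -5760.
Gradient descent moves in the -V' direction, i.e. s is increasing.
The nearest critical point in that direction is s = -2, where V'' = 720 > 0 (a local minimum). The iterate converges there.

-2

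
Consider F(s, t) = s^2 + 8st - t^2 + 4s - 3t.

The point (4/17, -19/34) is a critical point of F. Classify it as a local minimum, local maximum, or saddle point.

The Hessian of F is constant: H = [[2, 8], [8, -2]].
det(H) = 2·(-2) − 8² = -68.
Since det(H) < 0, H is indefinite and the critical point is a saddle point.

saddle point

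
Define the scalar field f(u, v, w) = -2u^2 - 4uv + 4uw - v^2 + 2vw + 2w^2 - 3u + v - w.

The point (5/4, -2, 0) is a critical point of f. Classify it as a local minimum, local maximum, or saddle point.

The Hessian is constant: H = [[-4, -4, 4], [-4, -2, 2], [4, 2, 4]].
Leading principal minors: Δ₁ = -4, Δ₂ = -8, Δ₃ = -48.
The minors fit neither the all-positive nor the alternating-sign pattern, so H is indefinite: a saddle point.

saddle point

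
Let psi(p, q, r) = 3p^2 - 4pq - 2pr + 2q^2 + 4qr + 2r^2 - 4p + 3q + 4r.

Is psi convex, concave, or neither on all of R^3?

psi is quadratic, so its Hessian is the constant matrix H = [[6, -4, -2], [-4, 4, 4], [-2, 4, 4]].
Leading principal minors: 6, 8, -16.
Neither pattern holds ⇒ H is indefinite ⇒ neither convex nor concave.

neither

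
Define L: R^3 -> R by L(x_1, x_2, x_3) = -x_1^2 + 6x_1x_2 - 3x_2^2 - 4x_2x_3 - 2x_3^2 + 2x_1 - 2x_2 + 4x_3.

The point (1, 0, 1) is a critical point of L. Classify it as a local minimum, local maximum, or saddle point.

The Hessian is constant: H = [[-2, 6, 0], [6, -6, -4], [0, -4, -4]].
Leading principal minors: Δ₁ = -2, Δ₂ = -24, Δ₃ = 128.
The minors fit neither the all-positive nor the alternating-sign pattern, so H is indefinite: a saddle point.

saddle point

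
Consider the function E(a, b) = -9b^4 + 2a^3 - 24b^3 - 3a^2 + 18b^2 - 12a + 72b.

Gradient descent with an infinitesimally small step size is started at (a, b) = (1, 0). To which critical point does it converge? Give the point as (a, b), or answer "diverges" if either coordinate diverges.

(2, -1)

E is separable, so gradient descent decouples: a follows -∂E/∂a, b follows -∂E/∂b.
∂E/∂a = 6(a - 2)(a + 1); at a=1 this is -12, so a increases.
∂E/∂b = -36(b - 1)(b + 1)(b + 2); at b=0 this is 72, so b decreases.
a converges to its nearest critical value 2 (a local min of the a-part); b converges to -1. The iterate converges to (2, -1).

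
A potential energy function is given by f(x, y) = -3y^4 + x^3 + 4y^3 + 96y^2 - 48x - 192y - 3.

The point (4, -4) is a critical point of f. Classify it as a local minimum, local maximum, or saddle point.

The mixed partial ∂²f/∂x∂y is 0, so the Hessian at any point is diag(f_xx, f_yy) = diag(6x, 12(-3y^2 + 2y + 16)).
At (4, -4): H = diag(24, -480).
The eigenvalues have opposite signs, so H is indefinite: a saddle point.

saddle point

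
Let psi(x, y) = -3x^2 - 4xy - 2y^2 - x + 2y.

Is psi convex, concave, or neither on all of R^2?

psi is quadratic, so its Hessian is the constant matrix H = [[-6, -4], [-4, -4]].
det(H) = 8, tr(H) = -10.
det(H) > 0 and tr(H) < 0, so H is negative definite everywhere: concave.

concave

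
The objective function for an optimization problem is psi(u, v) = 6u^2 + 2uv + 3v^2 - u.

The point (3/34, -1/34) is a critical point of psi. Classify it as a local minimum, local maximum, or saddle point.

The Hessian of psi is constant: H = [[12, 2], [2, 6]].
det(H) = 12·6 − 2² = 68.
det(H) > 0 and tr(H) = 18 > 0, so H is positive definite and the point is a local minimum.

local minimum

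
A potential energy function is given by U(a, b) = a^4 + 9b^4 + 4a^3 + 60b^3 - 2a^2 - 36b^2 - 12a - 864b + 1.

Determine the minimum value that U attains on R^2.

U(a,b) separates as P(a) + Q(b) + 1, so its minimum is min P + min Q + 1.
P'(a) = 4(a - 1)(a + 1)(a + 3) vanishes at a ∈ {-3, -1, 1}; Q'(b) = 36(b - 2)(b + 3)(b + 4) vanishes at b ∈ {-4, -3, 2}.
Local minima of P (where P''>0): P(-3)=-9, P(1)=-9. Local minima of Q: Q(-4)=1344, Q(2)=-1248.
So the global minimum of U is P(-3) + Q(2) + 1 = -9 − 1248 + 1 = -1256, attained at (-3, 2).

-1256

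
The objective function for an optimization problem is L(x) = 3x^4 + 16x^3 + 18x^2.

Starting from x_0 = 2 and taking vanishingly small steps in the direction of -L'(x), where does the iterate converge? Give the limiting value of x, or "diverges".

L'(x) = 12x(x + 1)(x + 3), so L'(2) = 360.
Gradient descent moves in the -L' direction, i.e. x is decreasing.
The nearest critical point in that direction is x = 0, where L'' = 36 > 0 (a local minimum). The iterate converges there.

0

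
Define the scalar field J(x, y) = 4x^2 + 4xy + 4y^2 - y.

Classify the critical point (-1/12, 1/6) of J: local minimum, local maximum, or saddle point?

The Hessian of J is constant: H = [[8, 4], [4, 8]].
det(H) = 8·8 − 4² = 48.
det(H) > 0 and tr(H) = 16 > 0, so H is positive definite and the point is a local minimum.

local minimum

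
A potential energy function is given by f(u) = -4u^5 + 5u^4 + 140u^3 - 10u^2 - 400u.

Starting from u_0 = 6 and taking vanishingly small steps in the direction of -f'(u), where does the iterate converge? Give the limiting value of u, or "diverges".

diverges

f'(u) = -20(u - 5)(u - 1)(u + 1)(u + 4), so f'(6) = -7000.
Gradient descent moves in the -f' direction, i.e. u is increasing.
There is no critical point above u=6, and f' keeps the same sign, so the iterate runs off to +∞.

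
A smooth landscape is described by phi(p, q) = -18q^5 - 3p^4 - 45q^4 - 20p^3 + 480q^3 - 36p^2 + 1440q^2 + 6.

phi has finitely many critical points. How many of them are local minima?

phi separates as a function of p plus a function of q, so ∇phi=0 decouples.
∂phi/∂p = -12p(p + 2)(p + 3) = 0 at p ∈ {-3, -2, 0}; ∂phi/∂q = -90q(q - 4)(q + 2)(q + 4) = 0 at q ∈ {-4, -2, 0, 4}.
The Hessian is diagonal: diag(phi_pp, phi_qq). Second derivatives: phi_pp(-3)=-36, phi_pp(-2)=24, phi_pp(0)=-72; phi_qq(-4)=5760, phi_qq(-2)=-2160, phi_qq(0)=2880, phi_qq(4)=-17280.
Local minima occur where both diagonal entries positive: (-2, -4), (-2, 0). Count: 2.

2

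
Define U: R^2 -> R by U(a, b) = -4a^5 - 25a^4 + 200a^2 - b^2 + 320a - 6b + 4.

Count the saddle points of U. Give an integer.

2

U separates as a function of a plus a function of b, so ∇U=0 decouples.
∂U/∂a = -20(a - 2)(a + 1)(a + 2)(a + 4) = 0 at a ∈ {-4, -2, -1, 2}; ∂U/∂b = -2(b + 3) = 0 at b ∈ {-3}.
The Hessian is diagonal: diag(U_aa, U_bb). Second derivatives: U_aa(-4)=720, U_aa(-2)=-160, U_aa(-1)=180, U_aa(2)=-1440; U_bb(-3)=-2.
Saddle points occur where the two diagonal entries have opposite signs: (-4, -3), (-1, -3). Count: 2.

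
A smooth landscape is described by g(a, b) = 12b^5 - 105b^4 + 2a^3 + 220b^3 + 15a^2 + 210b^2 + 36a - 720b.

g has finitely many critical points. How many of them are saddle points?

g separates as a function of a plus a function of b, so ∇g=0 decouples.
∂g/∂a = 6(a + 2)(a + 3) = 0 at a ∈ {-3, -2}; ∂g/∂b = 60(b - 4)(b - 3)(b - 1)(b + 1) = 0 at b ∈ {-1, 1, 3, 4}.
The Hessian is diagonal: diag(g_aa, g_bb). Second derivatives: g_aa(-3)=-6, g_aa(-2)=6; g_bb(-1)=-2400, g_bb(1)=720, g_bb(3)=-480, g_bb(4)=900.
Saddle points occur where the two diagonal entries have opposite signs: (-3, 1), (-3, 4), (-2, -1), (-2, 3). Count: 4.

4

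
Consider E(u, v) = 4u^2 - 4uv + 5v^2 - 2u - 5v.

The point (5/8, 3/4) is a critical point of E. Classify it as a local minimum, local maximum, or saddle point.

The Hessian of E is constant: H = [[8, -4], [-4, 10]].
det(H) = 8·10 − (-4)² = 64.
det(H) > 0 and tr(H) = 18 > 0, so H is positive definite and the point is a local minimum.

local minimum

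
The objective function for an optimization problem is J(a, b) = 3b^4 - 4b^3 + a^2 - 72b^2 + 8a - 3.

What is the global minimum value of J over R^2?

-659

J(a,b) separates as P(a) + Q(b) − 3, so its minimum is min P + min Q − 3.
P'(a) = 2a + 8 vanishes at a ∈ {-4}; Q'(b) = 12b(b - 4)(b + 3) vanishes at b ∈ {-3, 0, 4}.
Local minima of P (where P''>0): P(-4)=-16. Local minima of Q: Q(-3)=-297, Q(4)=-640.
So the global minimum of J is P(-4) + Q(4) − 3 = -16 − 640 − 3 = -659, attained at (-4, 4).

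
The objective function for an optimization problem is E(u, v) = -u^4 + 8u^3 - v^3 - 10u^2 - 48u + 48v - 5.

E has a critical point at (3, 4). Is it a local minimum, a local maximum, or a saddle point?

The mixed partial ∂²E/∂u∂v is 0, so the Hessian at any point is diag(E_uu, E_vv) = diag(4(-3u^2 + 12u - 5), -6v).
At (3, 4): H = diag(16, -24).
The eigenvalues have opposite signs, so H is indefinite: a saddle point.

saddle point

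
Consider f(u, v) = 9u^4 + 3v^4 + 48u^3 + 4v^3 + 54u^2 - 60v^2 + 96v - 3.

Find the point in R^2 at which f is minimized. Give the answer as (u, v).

(-3, -4)

f(u,v) separates as P(u) + Q(v) − 3, so its minimum is min P + min Q − 3.
P'(u) = 36u(u + 1)(u + 3) vanishes at u ∈ {-3, -1, 0}; Q'(v) = 12(v - 2)(v - 1)(v + 4) vanishes at v ∈ {-4, 1, 2}.
Local minima of P (where P''>0): P(-3)=-81, P(0)=0. Local minima of Q: Q(-4)=-832, Q(2)=32.
So the global minimum of f is P(-3) + Q(-4) − 3 = -81 − 832 − 3 = -916, attained at (-3, -4).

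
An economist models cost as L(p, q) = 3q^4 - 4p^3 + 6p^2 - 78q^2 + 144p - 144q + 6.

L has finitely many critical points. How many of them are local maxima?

1

L separates as a function of p plus a function of q, so ∇L=0 decouples.
∂L/∂p = -12(p - 4)(p + 3) = 0 at p ∈ {-3, 4}; ∂L/∂q = 12(q - 4)(q + 1)(q + 3) = 0 at q ∈ {-3, -1, 4}.
The Hessian is diagonal: diag(L_pp, L_qq). Second derivatives: L_pp(-3)=84, L_pp(4)=-84; L_qq(-3)=168, L_qq(-1)=-120, L_qq(4)=420.
Local maxima occur where both diagonal entries negative: (4, -1). Count: 1.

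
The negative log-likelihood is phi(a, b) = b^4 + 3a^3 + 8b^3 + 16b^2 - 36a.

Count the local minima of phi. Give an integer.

phi separates as a function of a plus a function of b, so ∇phi=0 decouples.
∂phi/∂a = 9(a - 2)(a + 2) = 0 at a ∈ {-2, 2}; ∂phi/∂b = 4b(b + 2)(b + 4) = 0 at b ∈ {-4, -2, 0}.
The Hessian is diagonal: diag(phi_aa, phi_bb). Second derivatives: phi_aa(-2)=-36, phi_aa(2)=36; phi_bb(-4)=32, phi_bb(-2)=-16, phi_bb(0)=32.
Local minima occur where both diagonal entries positive: (2, -4), (2, 0). Count: 2.

2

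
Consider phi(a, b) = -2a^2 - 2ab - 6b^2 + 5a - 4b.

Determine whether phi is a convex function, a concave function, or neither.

concave

phi is quadratic, so its Hessian is the constant matrix H = [[-4, -2], [-2, -12]].
det(H) = 44, tr(H) = -16.
det(H) > 0 and tr(H) < 0, so H is negative definite everywhere: concave.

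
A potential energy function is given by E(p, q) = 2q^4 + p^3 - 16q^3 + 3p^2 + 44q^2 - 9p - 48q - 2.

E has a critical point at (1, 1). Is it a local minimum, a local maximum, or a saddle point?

The mixed partial ∂²E/∂p∂q is 0, so the Hessian at any point is diag(E_pp, E_qq) = diag(6(p + 1), 8(3q^2 - 12q + 11)).
At (1, 1): H = diag(12, 16).
Both eigenvalues are positive, so H is positive definite: a local minimum.

local minimum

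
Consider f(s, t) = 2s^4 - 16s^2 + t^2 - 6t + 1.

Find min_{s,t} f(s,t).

f(s,t) separates as P(s) + Q(t) + 1, so its minimum is min P + min Q + 1.
P'(s) = 8s(s - 2)(s + 2) vanishes at s ∈ {-2, 0, 2}; Q'(t) = 2(t - 3) vanishes at t ∈ {3}.
Local minima of P (where P''>0): P(-2)=-32, P(2)=-32. Local minima of Q: Q(3)=-9.
So the global minimum of f is P(-2) + Q(3) + 1 = -32 − 9 + 1 = -40, attained at (-2, 3).

-40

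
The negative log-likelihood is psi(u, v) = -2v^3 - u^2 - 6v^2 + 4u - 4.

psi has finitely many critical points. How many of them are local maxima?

psi separates as a function of u plus a function of v, so ∇psi=0 decouples.
∂psi/∂u = -2(u - 2) = 0 at u ∈ {2}; ∂psi/∂v = -6v(v + 2) = 0 at v ∈ {-2, 0}.
The Hessian is diagonal: diag(psi_uu, psi_vv). Second derivatives: psi_uu(2)=-2; psi_vv(-2)=12, psi_vv(0)=-12.
Local maxima occur where both diagonal entries negative: (2, 0). Count: 1.

1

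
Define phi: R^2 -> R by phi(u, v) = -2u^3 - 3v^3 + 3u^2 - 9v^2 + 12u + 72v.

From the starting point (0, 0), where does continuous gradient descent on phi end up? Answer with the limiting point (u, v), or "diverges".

(-1, -4)

phi is separable, so gradient descent decouples: u follows -∂phi/∂u, v follows -∂phi/∂v.
∂phi/∂u = -6(u - 2)(u + 1); at u=0 this is 12, so u decreases.
∂phi/∂v = -9(v - 2)(v + 4); at v=0 this is 72, so v decreases.
u converges to its nearest critical value -1 (a local min of the u-part); v converges to -4. The iterate converges to (-1, -4).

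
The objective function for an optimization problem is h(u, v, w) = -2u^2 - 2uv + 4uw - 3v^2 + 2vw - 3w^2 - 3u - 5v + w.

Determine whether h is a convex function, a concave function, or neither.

concave

h is quadratic, so its Hessian is the constant matrix H = [[-4, -2, 4], [-2, -6, 2], [4, 2, -6]].
Leading principal minors: -4, 20, -40.
Signs alternate −, +, − ⇒ H ≺ 0 ⇒ concave.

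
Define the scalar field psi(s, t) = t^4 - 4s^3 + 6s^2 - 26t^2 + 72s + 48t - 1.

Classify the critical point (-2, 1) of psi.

The mixed partial ∂²psi/∂s∂t is 0, so the Hessian at any point is diag(psi_ss, psi_tt) = diag(12(-2s + 1), 4(3t^2 - 13)).
At (-2, 1): H = diag(60, -40).
The eigenvalues have opposite signs, so H is indefinite: a saddle point.

saddle point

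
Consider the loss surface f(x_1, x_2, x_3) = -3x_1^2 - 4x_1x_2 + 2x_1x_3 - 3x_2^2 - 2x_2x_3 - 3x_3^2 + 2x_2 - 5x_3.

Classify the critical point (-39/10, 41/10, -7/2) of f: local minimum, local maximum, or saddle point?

local maximum

The Hessian is constant: H = [[-6, -4, 2], [-4, -6, -2], [2, -2, -6]].
Leading principal minors: Δ₁ = -6, Δ₂ = 20, Δ₃ = -40.
The minors alternate sign starting negative (−, +, −), so H is negative definite: a local maximum.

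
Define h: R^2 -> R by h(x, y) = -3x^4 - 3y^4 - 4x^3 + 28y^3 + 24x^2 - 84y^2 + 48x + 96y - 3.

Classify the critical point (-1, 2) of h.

The mixed partial ∂²h/∂x∂y is 0, so the Hessian at any point is diag(h_xx, h_yy) = diag(12(-3x^2 - 2x + 4), 12(-3y^2 + 14y - 14)).
At (-1, 2): H = diag(36, 24).
Both eigenvalues are positive, so H is positive definite: a local minimum.

local minimum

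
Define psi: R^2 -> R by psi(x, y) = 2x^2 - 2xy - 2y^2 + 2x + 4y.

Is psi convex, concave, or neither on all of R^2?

neither

psi is quadratic, so its Hessian is the constant matrix H = [[4, -2], [-2, -4]].
det(H) = -20, tr(H) = 0.
det(H) < 0, so H is indefinite: neither convex nor concave.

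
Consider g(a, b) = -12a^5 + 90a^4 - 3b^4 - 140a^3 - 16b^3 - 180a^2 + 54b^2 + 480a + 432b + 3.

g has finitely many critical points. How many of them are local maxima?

g separates as a function of a plus a function of b, so ∇g=0 decouples.
∂g/∂a = -60(a - 4)(a - 2)(a - 1)(a + 1) = 0 at a ∈ {-1, 1, 2, 4}; ∂g/∂b = -12(b - 3)(b + 3)(b + 4) = 0 at b ∈ {-4, -3, 3}.
The Hessian is diagonal: diag(g_aa, g_bb). Second derivatives: g_aa(-1)=1800, g_aa(1)=-360, g_aa(2)=360, g_aa(4)=-1800; g_bb(-4)=-84, g_bb(-3)=72, g_bb(3)=-504.
Local maxima occur where both diagonal entries negative: (1, -4), (1, 3), (4, -4), (4, 3). Count: 4.

4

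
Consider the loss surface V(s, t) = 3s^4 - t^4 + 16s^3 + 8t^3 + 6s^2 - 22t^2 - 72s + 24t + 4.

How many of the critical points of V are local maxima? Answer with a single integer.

V separates as a function of s plus a function of t, so ∇V=0 decouples.
∂V/∂s = 12(s - 1)(s + 2)(s + 3) = 0 at s ∈ {-3, -2, 1}; ∂V/∂t = -4(t - 3)(t - 2)(t - 1) = 0 at t ∈ {1, 2, 3}.
The Hessian is diagonal: diag(V_ss, V_tt). Second derivatives: V_ss(-3)=48, V_ss(-2)=-36, V_ss(1)=144; V_tt(1)=-8, V_tt(2)=4, V_tt(3)=-8.
Local maxima occur where both diagonal entries negative: (-2, 1), (-2, 3). Count: 2.

2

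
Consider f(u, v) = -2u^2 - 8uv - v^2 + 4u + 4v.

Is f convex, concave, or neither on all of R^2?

neither

f is quadratic, so its Hessian is the constant matrix H = [[-4, -8], [-8, -2]].
det(H) = -56, tr(H) = -6.
det(H) < 0, so H is indefinite: neither convex nor concave.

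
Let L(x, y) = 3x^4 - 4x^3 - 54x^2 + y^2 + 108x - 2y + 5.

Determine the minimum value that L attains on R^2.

L(x,y) separates as P(x) + Q(y) + 5, so its minimum is min P + min Q + 5.
P'(x) = 12(x - 3)(x - 1)(x + 3) vanishes at x ∈ {-3, 1, 3}; Q'(y) = 2y - 2 vanishes at y ∈ {1}.
Local minima of P (where P''>0): P(-3)=-459, P(3)=-27. Local minima of Q: Q(1)=-1.
So the global minimum of L is P(-3) + Q(1) + 5 = -459 − 1 + 5 = -455, attained at (-3, 1).

-455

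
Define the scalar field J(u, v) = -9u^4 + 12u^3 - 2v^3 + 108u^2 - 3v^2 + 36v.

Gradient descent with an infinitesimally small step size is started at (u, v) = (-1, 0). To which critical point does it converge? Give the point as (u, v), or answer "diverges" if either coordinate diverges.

J is separable, so gradient descent decouples: u follows -∂J/∂u, v follows -∂J/∂v.
∂J/∂u = -36u(u - 3)(u + 2); at u=-1 this is -144, so u increases.
∂J/∂v = -6(v - 2)(v + 3); at v=0 this is 36, so v decreases.
u converges to its nearest critical value 0 (a local min of the u-part); v converges to -3. The iterate converges to (0, -3).

(0, -3)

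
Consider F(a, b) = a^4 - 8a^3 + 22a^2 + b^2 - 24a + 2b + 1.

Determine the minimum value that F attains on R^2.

F(a,b) separates as P(a) + Q(b) + 1, so its minimum is min P + min Q + 1.
P'(a) = 4(a - 3)(a - 2)(a - 1) vanishes at a ∈ {1, 2, 3}; Q'(b) = 2b + 2 vanishes at b ∈ {-1}.
Local minima of P (where P''>0): P(1)=-9, P(3)=-9. Local minima of Q: Q(-1)=-1.
So the global minimum of F is P(1) + Q(-1) + 1 = -9 − 1 + 1 = -9, attained at (1, -1).

-9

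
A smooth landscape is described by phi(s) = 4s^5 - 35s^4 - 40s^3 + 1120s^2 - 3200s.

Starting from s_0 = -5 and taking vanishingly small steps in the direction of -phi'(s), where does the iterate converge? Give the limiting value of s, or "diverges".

diverges

phi'(s) = 20(s - 5)(s - 4)(s - 2)(s + 4), so phi'(-5) = 12600.
Gradient descent moves in the -phi' direction, i.e. s is decreasing.
There is no critical point below s=-5, and phi' keeps the same sign, so the iterate runs off to −∞.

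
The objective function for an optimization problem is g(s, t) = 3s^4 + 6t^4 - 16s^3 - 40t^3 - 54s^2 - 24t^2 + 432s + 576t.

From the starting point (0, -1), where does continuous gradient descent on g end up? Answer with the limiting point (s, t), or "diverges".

g is separable, so gradient descent decouples: s follows -∂g/∂s, t follows -∂g/∂t.
∂g/∂s = 12(s - 4)(s - 3)(s + 3); at s=0 this is 432, so s decreases.
∂g/∂t = 24(t - 4)(t - 3)(t + 2); at t=-1 this is 480, so t decreases.
s converges to its nearest critical value -3 (a local min of the s-part); t converges to -2. The iterate converges to (-3, -2).

(-3, -2)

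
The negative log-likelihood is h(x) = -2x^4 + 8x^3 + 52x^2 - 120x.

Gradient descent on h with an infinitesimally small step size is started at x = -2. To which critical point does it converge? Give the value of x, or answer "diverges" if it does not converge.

1

h'(x) = -8(x - 5)(x - 1)(x + 3), so h'(-2) = -168.
Gradient descent moves in the -h' direction, i.e. x is increasing.
The nearest critical point in that direction is x = 1, where h'' = 128 > 0 (a local minimum). The iterate converges there.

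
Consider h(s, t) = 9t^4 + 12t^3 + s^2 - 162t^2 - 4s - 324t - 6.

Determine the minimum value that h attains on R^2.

-1387

h(s,t) separates as P(s) + Q(t) − 6, so its minimum is min P + min Q − 6.
P'(s) = 2s - 4 vanishes at s ∈ {2}; Q'(t) = 36(t - 3)(t + 1)(t + 3) vanishes at t ∈ {-3, -1, 3}.
Local minima of P (where P''>0): P(2)=-4. Local minima of Q: Q(-3)=-81, Q(3)=-1377.
So the global minimum of h is P(2) + Q(3) − 6 = -4 − 1377 − 6 = -1387, attained at (2, 3).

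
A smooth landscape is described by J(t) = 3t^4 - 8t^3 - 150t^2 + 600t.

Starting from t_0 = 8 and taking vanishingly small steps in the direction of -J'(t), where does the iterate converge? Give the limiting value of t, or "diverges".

5

J'(t) = 12(t - 5)(t - 2)(t + 5), so J'(8) = 2808.
Gradient descent moves in the -J' direction, i.e. t is decreasing.
The nearest critical point in that direction is t = 5, where J'' = 360 > 0 (a local minimum). The iterate converges there.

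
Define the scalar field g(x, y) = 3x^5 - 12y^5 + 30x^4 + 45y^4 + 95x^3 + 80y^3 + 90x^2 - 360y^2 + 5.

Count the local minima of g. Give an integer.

g separates as a function of x plus a function of y, so ∇g=0 decouples.
∂g/∂x = 15x(x + 1)(x + 3)(x + 4) = 0 at x ∈ {-4, -3, -1, 0}; ∂g/∂y = -60y(y - 3)(y - 2)(y + 2) = 0 at y ∈ {-2, 0, 2, 3}.
The Hessian is diagonal: diag(g_xx, g_yy). Second derivatives: g_xx(-4)=-180, g_xx(-3)=90, g_xx(-1)=-90, g_xx(0)=180; g_yy(-2)=2400, g_yy(0)=-720, g_yy(2)=480, g_yy(3)=-900.
Local minima occur where both diagonal entries positive: (-3, -2), (-3, 2), (0, -2), (0, 2). Count: 4.

4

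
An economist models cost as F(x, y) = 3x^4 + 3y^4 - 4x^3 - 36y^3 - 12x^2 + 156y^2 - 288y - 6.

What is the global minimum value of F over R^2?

-230

F(x,y) separates as P(x) + Q(y) − 6, so its minimum is min P + min Q − 6.
P'(x) = 12x(x - 2)(x + 1) vanishes at x ∈ {-1, 0, 2}; Q'(y) = 12(y - 4)(y - 3)(y - 2) vanishes at y ∈ {2, 3, 4}.
Local minima of P (where P''>0): P(-1)=-5, P(2)=-32. Local minima of Q: Q(2)=-192, Q(4)=-192.
So the global minimum of F is P(2) + Q(2) − 6 = -32 − 192 − 6 = -230, attained at (2, 2).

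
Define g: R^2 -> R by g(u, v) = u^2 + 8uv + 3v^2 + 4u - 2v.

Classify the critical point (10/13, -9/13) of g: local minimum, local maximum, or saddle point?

saddle point

The Hessian of g is constant: H = [[2, 8], [8, 6]].
det(H) = 2·6 − 8² = -52.
Since det(H) < 0, H is indefinite and the critical point is a saddle point.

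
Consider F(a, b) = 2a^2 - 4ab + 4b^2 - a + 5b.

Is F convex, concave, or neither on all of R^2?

F is quadratic, so its Hessian is the constant matrix H = [[4, -4], [-4, 8]].
det(H) = 16, tr(H) = 12.
det(H) > 0 and tr(H) > 0, so H is positive definite everywhere: convex.

convex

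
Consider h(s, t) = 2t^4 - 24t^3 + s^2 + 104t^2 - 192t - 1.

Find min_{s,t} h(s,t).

-129

h(s,t) separates as P(s) + Q(t) − 1, so its minimum is min P + min Q − 1.
P'(s) = 2s vanishes at s ∈ {0}; Q'(t) = 8(t - 4)(t - 3)(t - 2) vanishes at t ∈ {2, 3, 4}.
Local minima of P (where P''>0): P(0)=0. Local minima of Q: Q(2)=-128, Q(4)=-128.
So the global minimum of h is P(0) + Q(2) − 1 = 0 − 128 − 1 = -129, attained at (0, 2).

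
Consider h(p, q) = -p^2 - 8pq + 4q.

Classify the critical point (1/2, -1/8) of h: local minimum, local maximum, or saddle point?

saddle point

The Hessian of h is constant: H = [[-2, -8], [-8, 0]].
det(H) = (-2)·0 − (-8)² = -64.
Since det(H) < 0, H is indefinite and the critical point is a saddle point.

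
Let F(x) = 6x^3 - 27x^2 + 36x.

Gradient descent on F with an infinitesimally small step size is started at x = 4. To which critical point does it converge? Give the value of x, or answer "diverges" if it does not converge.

F'(x) = 18(x - 2)(x - 1), so F'(4) = 108.
Gradient descent moves in the -F' direction, i.e. x is decreasing.
The nearest critical point in that direction is x = 2, where F'' = 18 > 0 (a local minimum). The iterate converges there.

2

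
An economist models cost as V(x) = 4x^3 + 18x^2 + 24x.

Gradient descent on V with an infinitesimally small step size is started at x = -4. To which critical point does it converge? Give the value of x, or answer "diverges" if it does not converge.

V'(x) = 12(x + 1)(x + 2), so V'(-4) = 72.
Gradient descent moves in the -V' direction, i.e. x is decreasing.
There is no critical point below x=-4, and V' keeps the same sign, so the iterate runs off to −∞.

diverges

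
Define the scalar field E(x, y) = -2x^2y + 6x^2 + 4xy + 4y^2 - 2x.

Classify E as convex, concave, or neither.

neither

The term -2x^2y is cubic, so the Hessian is not constant.
∂²E/∂x² = -4y + 12, which takes both signs as y varies (negative for sufficiently large y). A diagonal entry of the Hessian changing sign means the Hessian is neither positive- nor negative-semidefinite on all of R^2.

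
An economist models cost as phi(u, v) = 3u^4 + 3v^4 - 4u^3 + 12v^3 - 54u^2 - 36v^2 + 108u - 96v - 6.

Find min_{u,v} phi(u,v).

-657

phi(u,v) separates as P(u) + Q(v) − 6, so its minimum is min P + min Q − 6.
P'(u) = 12(u - 3)(u - 1)(u + 3) vanishes at u ∈ {-3, 1, 3}; Q'(v) = 12(v - 2)(v + 1)(v + 4) vanishes at v ∈ {-4, -1, 2}.
Local minima of P (where P''>0): P(-3)=-459, P(3)=-27. Local minima of Q: Q(-4)=-192, Q(2)=-192.
So the global minimum of phi is P(-3) + Q(-4) − 6 = -459 − 192 − 6 = -657, attained at (-3, -4).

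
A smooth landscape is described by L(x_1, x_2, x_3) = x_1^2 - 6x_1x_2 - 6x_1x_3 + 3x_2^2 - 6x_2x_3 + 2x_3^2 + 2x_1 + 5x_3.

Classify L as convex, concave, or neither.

L is quadratic, so its Hessian is the constant matrix H = [[2, -6, -6], [-6, 6, -6], [-6, -6, 4]].
Leading principal minors: 2, -24, -816.
Neither pattern holds ⇒ H is indefinite ⇒ neither convex nor concave.

neither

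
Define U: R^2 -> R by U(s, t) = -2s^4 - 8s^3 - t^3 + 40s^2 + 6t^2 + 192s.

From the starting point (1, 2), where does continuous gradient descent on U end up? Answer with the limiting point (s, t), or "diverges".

U is separable, so gradient descent decouples: s follows -∂U/∂s, t follows -∂U/∂t.
∂U/∂s = -8(s - 3)(s + 2)(s + 4); at s=1 this is 240, so s decreases.
∂U/∂t = -3t(t - 4); at t=2 this is 12, so t decreases.
s converges to its nearest critical value -2 (a local min of the s-part); t converges to 0. The iterate converges to (-2, 0).

(-2, 0)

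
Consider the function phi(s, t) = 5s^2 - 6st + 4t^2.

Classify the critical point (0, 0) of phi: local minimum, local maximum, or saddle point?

local minimum

The Hessian of phi is constant: H = [[10, -6], [-6, 8]].
det(H) = 10·8 − (-6)² = 44.
det(H) > 0 and tr(H) = 18 > 0, so H is positive definite and the point is a local minimum.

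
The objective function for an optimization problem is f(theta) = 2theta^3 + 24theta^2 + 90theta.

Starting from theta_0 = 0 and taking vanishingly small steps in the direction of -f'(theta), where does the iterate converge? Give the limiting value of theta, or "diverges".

f'(theta) = 6(theta + 3)(theta + 5), so f'(0) = 90.
Gradient descent moves in the -f' direction, i.e. theta is decreasing.
The nearest critical point in that direction is theta = -3, where f'' = 12 > 0 (a local minimum). The iterate converges there.

-3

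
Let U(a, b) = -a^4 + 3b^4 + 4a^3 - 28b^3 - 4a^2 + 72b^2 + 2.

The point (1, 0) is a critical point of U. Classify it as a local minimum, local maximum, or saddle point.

The mixed partial ∂²U/∂a∂b is 0, so the Hessian at any point is diag(U_aa, U_bb) = diag(4(-3a^2 + 6a - 2), 12(3b^2 - 14b + 12)).
At (1, 0): H = diag(4, 144).
Both eigenvalues are positive, so H is positive definite: a local minimum.

local minimum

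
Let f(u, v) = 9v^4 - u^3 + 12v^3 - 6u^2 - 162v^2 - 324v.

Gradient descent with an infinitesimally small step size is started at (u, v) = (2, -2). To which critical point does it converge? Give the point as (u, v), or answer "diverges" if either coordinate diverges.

f is separable, so gradient descent decouples: u follows -∂f/∂u, v follows -∂f/∂v.
∂f/∂u = -3u(u + 4); at u=2 this is -36, so u increases.
∂f/∂v = 36(v - 3)(v + 1)(v + 3); at v=-2 this is 180, so v decreases.
The u-coordinate has no critical point in that direction and runs off to infinity.

diverges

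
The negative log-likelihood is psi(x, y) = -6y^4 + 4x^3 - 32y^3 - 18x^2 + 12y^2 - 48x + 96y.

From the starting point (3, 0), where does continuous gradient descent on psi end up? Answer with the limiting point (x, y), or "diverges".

psi is separable, so gradient descent decouples: x follows -∂psi/∂x, y follows -∂psi/∂y.
∂psi/∂x = 12(x - 4)(x + 1); at x=3 this is -48, so x increases.
∂psi/∂y = -24(y - 1)(y + 1)(y + 4); at y=0 this is 96, so y decreases.
x converges to its nearest critical value 4 (a local min of the x-part); y converges to -1. The iterate converges to (4, -1).

(4, -1)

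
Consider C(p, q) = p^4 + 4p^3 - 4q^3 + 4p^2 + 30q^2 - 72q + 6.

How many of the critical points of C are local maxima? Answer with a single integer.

1

C separates as a function of p plus a function of q, so ∇C=0 decouples.
∂C/∂p = 4p(p + 1)(p + 2) = 0 at p ∈ {-2, -1, 0}; ∂C/∂q = -12(q - 3)(q - 2) = 0 at q ∈ {2, 3}.
The Hessian is diagonal: diag(C_pp, C_qq). Second derivatives: C_pp(-2)=8, C_pp(-1)=-4, C_pp(0)=8; C_qq(2)=12, C_qq(3)=-12.
Local maxima occur where both diagonal entries negative: (-1, 3). Count: 1.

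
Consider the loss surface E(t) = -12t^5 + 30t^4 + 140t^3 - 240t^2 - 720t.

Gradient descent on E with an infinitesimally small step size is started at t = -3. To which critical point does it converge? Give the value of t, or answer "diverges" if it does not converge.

E'(t) = -60(t - 3)(t - 2)(t + 1)(t + 2), so E'(-3) = -3600.
Gradient descent moves in the -E' direction, i.e. t is increasing.
The nearest critical point in that direction is t = -2, where E'' = 1200 > 0 (a local minimum). The iterate converges there.

-2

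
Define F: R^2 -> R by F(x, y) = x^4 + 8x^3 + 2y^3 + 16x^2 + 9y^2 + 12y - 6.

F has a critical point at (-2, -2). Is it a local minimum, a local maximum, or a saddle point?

The mixed partial ∂²F/∂x∂y is 0, so the Hessian at any point is diag(F_xx, F_yy) = diag(4(3x^2 + 12x + 8), 6(2y + 3)).
At (-2, -2): H = diag(-16, -6).
Both eigenvalues are negative, so H is negative definite: a local maximum.

local maximum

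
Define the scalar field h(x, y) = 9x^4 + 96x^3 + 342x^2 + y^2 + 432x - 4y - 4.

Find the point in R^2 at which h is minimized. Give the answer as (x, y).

(-1, 2)

h(x,y) separates as P(x) + Q(y) − 4, so its minimum is min P + min Q − 4.
P'(x) = 36(x + 1)(x + 3)(x + 4) vanishes at x ∈ {-4, -3, -1}; Q'(y) = 2y - 4 vanishes at y ∈ {2}.
Local minima of P (where P''>0): P(-4)=-96, P(-1)=-177. Local minima of Q: Q(2)=-4.
So the global minimum of h is P(-1) + Q(2) − 4 = -177 − 4 − 4 = -185, attained at (-1, 2).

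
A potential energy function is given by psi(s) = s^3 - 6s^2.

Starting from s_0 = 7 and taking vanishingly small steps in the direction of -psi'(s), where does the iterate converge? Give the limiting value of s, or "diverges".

psi'(s) = 3s(s - 4), so psi'(7) = 63.
Gradient descent moves in the -psi' direction, i.e. s is decreasing.
The nearest critical point in that direction is s = 4, where psi'' = 12 > 0 (a local minimum). The iterate converges there.

4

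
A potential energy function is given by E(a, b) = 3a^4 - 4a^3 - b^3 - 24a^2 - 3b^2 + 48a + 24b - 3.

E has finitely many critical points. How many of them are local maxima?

1

E separates as a function of a plus a function of b, so ∇E=0 decouples.
∂E/∂a = 12(a - 2)(a - 1)(a + 2) = 0 at a ∈ {-2, 1, 2}; ∂E/∂b = -3(b - 2)(b + 4) = 0 at b ∈ {-4, 2}.
The Hessian is diagonal: diag(E_aa, E_bb). Second derivatives: E_aa(-2)=144, E_aa(1)=-36, E_aa(2)=48; E_bb(-4)=18, E_bb(2)=-18.
Local maxima occur where both diagonal entries negative: (1, 2). Count: 1.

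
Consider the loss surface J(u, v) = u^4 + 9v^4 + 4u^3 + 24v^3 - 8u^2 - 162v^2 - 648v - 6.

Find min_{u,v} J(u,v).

J(u,v) separates as P(u) + Q(v) − 6, so its minimum is min P + min Q − 6.
P'(u) = 4u(u - 1)(u + 4) vanishes at u ∈ {-4, 0, 1}; Q'(v) = 36(v - 3)(v + 2)(v + 3) vanishes at v ∈ {-3, -2, 3}.
Local minima of P (where P''>0): P(-4)=-128, P(1)=-3. Local minima of Q: Q(-3)=567, Q(3)=-2025.
So the global minimum of J is P(-4) + Q(3) − 6 = -128 − 2025 − 6 = -2159, attained at (-4, 3).

-2159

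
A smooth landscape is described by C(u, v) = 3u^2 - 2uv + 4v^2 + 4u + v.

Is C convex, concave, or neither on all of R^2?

C is quadratic, so its Hessian is the constant matrix H = [[6, -2], [-2, 8]].
det(H) = 44, tr(H) = 14.
det(H) > 0 and tr(H) > 0, so H is positive definite everywhere: convex.

convex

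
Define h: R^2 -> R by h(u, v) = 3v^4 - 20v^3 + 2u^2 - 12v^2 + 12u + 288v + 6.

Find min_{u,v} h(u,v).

h(u,v) separates as P(u) + Q(v) + 6, so its minimum is min P + min Q + 6.
P'(u) = 4u + 12 vanishes at u ∈ {-3}; Q'(v) = 12(v - 4)(v - 3)(v + 2) vanishes at v ∈ {-2, 3, 4}.
Local minima of P (where P''>0): P(-3)=-18. Local minima of Q: Q(-2)=-416, Q(4)=448.
So the global minimum of h is P(-3) + Q(-2) + 6 = -18 − 416 + 6 = -428, attained at (-3, -2).

-428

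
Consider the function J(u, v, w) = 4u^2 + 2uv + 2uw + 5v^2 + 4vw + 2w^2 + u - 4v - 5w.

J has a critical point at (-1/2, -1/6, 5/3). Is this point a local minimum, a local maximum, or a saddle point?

The Hessian is constant: H = [[8, 2, 2], [2, 10, 4], [2, 4, 4]].
Leading principal minors: Δ₁ = 8, Δ₂ = 76, Δ₃ = 168.
All leading minors are positive, so H is positive definite: a local minimum.

local minimum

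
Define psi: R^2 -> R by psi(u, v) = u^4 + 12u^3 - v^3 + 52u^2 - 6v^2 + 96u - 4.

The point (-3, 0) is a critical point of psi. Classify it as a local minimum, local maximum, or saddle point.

local maximum

The mixed partial ∂²psi/∂u∂v is 0, so the Hessian at any point is diag(psi_uu, psi_vv) = diag(4(3u^2 + 18u + 26), -6(v + 2)).
At (-3, 0): H = diag(-4, -12).
Both eigenvalues are negative, so H is negative definite: a local maximum.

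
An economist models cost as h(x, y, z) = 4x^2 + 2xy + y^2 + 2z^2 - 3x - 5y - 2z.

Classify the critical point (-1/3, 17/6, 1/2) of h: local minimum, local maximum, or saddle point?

local minimum

The Hessian is constant: H = [[8, 2, 0], [2, 2, 0], [0, 0, 4]].
Leading principal minors: Δ₁ = 8, Δ₂ = 12, Δ₃ = 48.
All leading minors are positive, so H is positive definite: a local minimum.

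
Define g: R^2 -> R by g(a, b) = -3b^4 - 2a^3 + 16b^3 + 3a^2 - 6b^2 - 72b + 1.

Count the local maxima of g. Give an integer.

g separates as a function of a plus a function of b, so ∇g=0 decouples.
∂g/∂a = -6a(a - 1) = 0 at a ∈ {0, 1}; ∂g/∂b = -12(b - 3)(b - 2)(b + 1) = 0 at b ∈ {-1, 2, 3}.
The Hessian is diagonal: diag(g_aa, g_bb). Second derivatives: g_aa(0)=6, g_aa(1)=-6; g_bb(-1)=-144, g_bb(2)=36, g_bb(3)=-48.
Local maxima occur where both diagonal entries negative: (1, -1), (1, 3). Count: 2.

2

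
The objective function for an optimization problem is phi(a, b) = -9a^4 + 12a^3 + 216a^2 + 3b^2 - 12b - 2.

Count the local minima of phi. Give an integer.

1

phi separates as a function of a plus a function of b, so ∇phi=0 decouples.
∂phi/∂a = -36a(a - 4)(a + 3) = 0 at a ∈ {-3, 0, 4}; ∂phi/∂b = 6(b - 2) = 0 at b ∈ {2}.
The Hessian is diagonal: diag(phi_aa, phi_bb). Second derivatives: phi_aa(-3)=-756, phi_aa(0)=432, phi_aa(4)=-1008; phi_bb(2)=6.
Local minima occur where both diagonal entries positive: (0, 2). Count: 1.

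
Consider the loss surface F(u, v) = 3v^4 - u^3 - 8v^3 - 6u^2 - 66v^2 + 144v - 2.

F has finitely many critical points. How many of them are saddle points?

F separates as a function of u plus a function of v, so ∇F=0 decouples.
∂F/∂u = -3u(u + 4) = 0 at u ∈ {-4, 0}; ∂F/∂v = 12(v - 4)(v - 1)(v + 3) = 0 at v ∈ {-3, 1, 4}.
The Hessian is diagonal: diag(F_uu, F_vv). Second derivatives: F_uu(-4)=12, F_uu(0)=-12; F_vv(-3)=336, F_vv(1)=-144, F_vv(4)=252.
Saddle points occur where the two diagonal entries have opposite signs: (-4, 1), (0, -3), (0, 4). Count: 3.

3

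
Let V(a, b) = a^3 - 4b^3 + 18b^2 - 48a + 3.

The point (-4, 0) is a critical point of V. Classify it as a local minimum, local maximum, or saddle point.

saddle point

The mixed partial ∂²V/∂a∂b is 0, so the Hessian at any point is diag(V_aa, V_bb) = diag(6a, 12(-2b + 3)).
At (-4, 0): H = diag(-24, 36).
The eigenvalues have opposite signs, so H is indefinite: a saddle point.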